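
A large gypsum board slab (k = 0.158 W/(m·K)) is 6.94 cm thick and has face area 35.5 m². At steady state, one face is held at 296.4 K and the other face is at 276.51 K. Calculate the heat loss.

Q = kA·ΔT/L = 0.158 × 35.5 × |296.4 K − 276.51 K| / 0.0694 = 1610 W

Q = 1610 W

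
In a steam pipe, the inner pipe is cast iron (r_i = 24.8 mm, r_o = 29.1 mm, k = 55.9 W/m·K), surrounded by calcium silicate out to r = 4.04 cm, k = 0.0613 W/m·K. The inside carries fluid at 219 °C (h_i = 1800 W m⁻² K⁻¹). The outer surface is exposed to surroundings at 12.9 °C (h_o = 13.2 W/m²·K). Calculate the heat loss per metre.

Q' = 179 W/m

Resistance network (inner→outer):
  R'_conv,in = 1/(2πr h) = 1/(2π·0.0248·1800) = 0.003565 m·K/W
  R'_cast iron = ln(0.0291/0.0248)/(2πk) = 0.1599/(2π·55.9) = 4.552×10^-4 m·K/W
  R'_calcium silicate = ln(0.0404/0.0291)/(2πk) = 0.3281/(2π·0.0613) = 0.8518 m·K/W
  R'_conv,out = 1/(2πr h) = 1/(2π·0.0404·13.2) = 0.2984 m·K/W
ΣR = 0.003565 + 4.552×10^-4 + 0.8518 + 0.2984 = 1.154 m·K/W
Q' = ΔT/ΣR = (219 °C − 12.9 °C)/1.154 = 179 W/m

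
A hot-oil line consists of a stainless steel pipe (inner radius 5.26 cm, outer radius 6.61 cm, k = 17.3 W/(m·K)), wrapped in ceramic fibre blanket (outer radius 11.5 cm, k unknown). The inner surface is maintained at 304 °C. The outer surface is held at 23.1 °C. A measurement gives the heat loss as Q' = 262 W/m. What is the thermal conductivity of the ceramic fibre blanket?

k = 0.0824 W/m·K

ΣR = ΔT/Q' = |304 − 23.1|/262 = 1.072 m·K/W
Known resistances:
  R'_stainless steel = ln(0.0661/0.0526)/(2πk) = 0.2285/(2π·17.3) = 0.002102 m·K/W
R_ceramic fibre blanket = ΣR − ΣR_known = 1.072 − 0.002102 = 1.070 m·K/W
ln(r₂/r₁)/(2πk) = 1.070 ⇒ k = 0.5538/(2π·1.070) = 0.0824 W/m·K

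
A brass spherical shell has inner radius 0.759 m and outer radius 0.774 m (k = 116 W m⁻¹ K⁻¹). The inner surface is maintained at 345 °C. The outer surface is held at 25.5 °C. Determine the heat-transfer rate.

Q = 18200 kW

Q = 4πk·ΔT/(1/r₁ − 1/r₂) = 4π × 116 × 319.5 / (1/0.759 − 1/0.774) = 1.82×10^7 W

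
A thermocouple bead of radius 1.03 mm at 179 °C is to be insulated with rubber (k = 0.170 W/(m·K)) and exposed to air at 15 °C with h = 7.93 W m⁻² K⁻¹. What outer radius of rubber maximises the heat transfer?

r_cr = 4.29 cm

For a sphere, r_cr = 2k_ins/h = 2·0.170/7.93 = 0.0429 m = 4.29 cm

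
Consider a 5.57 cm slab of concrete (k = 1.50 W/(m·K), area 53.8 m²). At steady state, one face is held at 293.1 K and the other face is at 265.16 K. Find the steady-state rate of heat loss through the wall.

Q = 40500 W

Q = kA·ΔT/L = 1.50 × 53.8 × |293.1 K − 265.16 K| / 0.0557 = 40500 W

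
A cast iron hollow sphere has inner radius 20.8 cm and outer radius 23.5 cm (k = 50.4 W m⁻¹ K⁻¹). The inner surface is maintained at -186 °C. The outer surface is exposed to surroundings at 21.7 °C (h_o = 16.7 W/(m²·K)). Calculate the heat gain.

Treat each layer as a resistance in series:
  R_cast iron = (1/0.208 − 1/0.235)/(4πk) = 0.5524/(4π·50.4) = 8.722×10^-4 K/W
  R_conv,out = 1/(4πr²h) = 1/(4π·0.235²·16.7) = 0.08629 K/W
ΣR = 8.722×10^-4 + 0.08629 = 0.08716 K/W
Q = ΔT/ΣR = (-186 °C − 21.7 °C)/0.08716 = -2380 W
(Negative Q ⇒ heat flows inward; heat gain = 2380 W.)

Q = 2.38 kW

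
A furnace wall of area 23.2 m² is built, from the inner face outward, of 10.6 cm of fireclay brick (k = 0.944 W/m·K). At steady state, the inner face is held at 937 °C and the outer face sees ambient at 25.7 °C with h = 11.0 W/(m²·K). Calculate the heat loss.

Q = 104 kW

Treat each layer as a resistance in series:
  R_fireclay brick = L/(kA) = 0.106/(0.944·23.2) = 0.004840 K/W
  R_conv,out = 1/(hA) = 1/(11.0·23.2) = 0.003918 K/W
ΣR = 0.004840 + 0.003918 = 0.008758 K/W
Q = ΔT/ΣR = (937 °C − 25.7 °C)/0.008758 = 1.04×10^5 W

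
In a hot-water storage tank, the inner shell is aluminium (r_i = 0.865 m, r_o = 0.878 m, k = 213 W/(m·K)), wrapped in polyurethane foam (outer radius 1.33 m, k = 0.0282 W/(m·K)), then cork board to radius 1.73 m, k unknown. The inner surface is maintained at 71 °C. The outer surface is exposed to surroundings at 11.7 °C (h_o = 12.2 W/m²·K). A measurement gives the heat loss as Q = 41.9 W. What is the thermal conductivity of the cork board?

ΣR = ΔT/Q = |71 − 11.7|/41.9 = 1.415 K/W
Known resistances:
  R_aluminium = (1/0.865 − 1/0.878)/(4πk) = 0.01712/(4π·213) = 6.395×10^-6 K/W
  R_polyurethane foam = (1/0.878 − 1/1.33)/(4πk) = 0.3871/(4π·0.0282) = 1.092 K/W
  R_conv,out = 1/(4πr²h) = 1/(4π·1.73²·12.2) = 0.002179 K/W
R_cork board = ΣR − ΣR_known = 1.415 − 1.094 = 0.3210 K/W
(1/r₁−1/r₂)/(4πk) = 0.3210 ⇒ k = 0.1738/(4π·0.3210) = 0.0431 W/m·K

k = 0.0431 W/m·K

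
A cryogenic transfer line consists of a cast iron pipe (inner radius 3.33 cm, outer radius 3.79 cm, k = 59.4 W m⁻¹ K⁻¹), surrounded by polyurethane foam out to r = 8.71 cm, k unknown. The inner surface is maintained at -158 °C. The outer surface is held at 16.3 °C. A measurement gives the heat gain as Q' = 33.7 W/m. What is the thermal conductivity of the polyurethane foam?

ΣR = ΔT/Q' = |-158 − 16.3|/33.7 = 5.172 m·K/W
Known resistances:
  R'_cast iron = ln(0.0379/0.0333)/(2πk) = 0.1294/(2π·59.4) = 3.467×10^-4 m·K/W
R_polyurethane foam = ΣR − ΣR_known = 5.172 − 3.467×10^-4 = 5.172 m·K/W
ln(r₂/r₁)/(2πk) = 5.172 ⇒ k = 0.8321/(2π·5.172) = 0.0256 W/m·K

k = 0.0256 W/m·K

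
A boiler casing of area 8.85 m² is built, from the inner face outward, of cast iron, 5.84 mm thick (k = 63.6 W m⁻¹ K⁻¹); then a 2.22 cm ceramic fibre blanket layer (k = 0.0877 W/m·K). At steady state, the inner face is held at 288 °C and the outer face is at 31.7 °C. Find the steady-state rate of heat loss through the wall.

Treat each layer as a resistance in series:
  R_cast iron = L/(kA) = 0.00584/(63.6·8.85) = 1.038×10^-5 K/W
  R_ceramic fibre blanket = L/(kA) = 0.0222/(0.0877·8.85) = 0.02860 K/W
ΣR = 1.038×10^-5 + 0.02860 = 0.02861 K/W
Q = ΔT/ΣR = (288 °C − 31.7 °C)/0.02861 = 8960 W

Q = 8960 W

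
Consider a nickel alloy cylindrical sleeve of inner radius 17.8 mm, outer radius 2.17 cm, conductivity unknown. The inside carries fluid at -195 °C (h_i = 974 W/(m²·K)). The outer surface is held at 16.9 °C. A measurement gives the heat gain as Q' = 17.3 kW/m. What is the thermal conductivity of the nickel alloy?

ΣR = ΔT/Q' = |-195 − 16.9|/17300 = 0.01225 m·K/W
Known resistances:
  R'_conv,in = 1/(2πr h) = 1/(2π·0.0178·974) = 0.009180 m·K/W
R_nickel alloy = ΣR − ΣR_known = 0.01225 − 0.009180 = 0.003070 m·K/W
ln(r₂/r₁)/(2πk) = 0.003070 ⇒ k = 0.1981/(2π·0.003070) = 10.3 W/m·K

k = 10.3 W/m·K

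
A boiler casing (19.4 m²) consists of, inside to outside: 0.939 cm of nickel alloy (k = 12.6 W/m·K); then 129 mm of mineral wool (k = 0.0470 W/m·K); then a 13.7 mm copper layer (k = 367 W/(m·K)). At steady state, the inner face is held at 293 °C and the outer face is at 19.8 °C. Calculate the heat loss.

Resistance network (inner→outer):
  R_nickel alloy = L/(kA) = 0.00939/(12.6·19.4) = 3.841×10^-5 K/W
  R_mineral wool = L/(kA) = 0.129/(0.0470·19.4) = 0.1415 K/W
  R_copper = L/(kA) = 0.0137/(367·19.4) = 1.924×10^-6 K/W
ΣR = 3.841×10^-5 + 0.1415 + 1.924×10^-6 = 0.1415 K/W
Q = ΔT/ΣR = (293 °C − 19.8 °C)/0.1415 = 1930 W

Q = 1930 W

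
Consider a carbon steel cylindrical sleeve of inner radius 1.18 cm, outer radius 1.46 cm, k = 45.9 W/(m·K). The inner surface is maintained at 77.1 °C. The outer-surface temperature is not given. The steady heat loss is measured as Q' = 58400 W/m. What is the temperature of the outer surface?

Sum the resistances:
  R'_carbon steel = ln(0.0146/0.0118)/(2πk) = 0.2129/(2π·45.9) = 7.383×10^-4 m·K/W
ΣR = 7.383×10^-4 m·K/W
ΔT = Q'·ΣR = 58400 × 7.383×10^-4 = 43.12 K
Heat flows outward, so T_out = T_in − ΔT = 77.1 − 43.12 = 34.0 °C

T_out = 34.0 °C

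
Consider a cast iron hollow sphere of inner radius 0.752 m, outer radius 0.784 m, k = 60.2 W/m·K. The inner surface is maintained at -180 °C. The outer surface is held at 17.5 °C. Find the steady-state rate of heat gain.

Q = 2.75×10^6 W

Q = 4πk·ΔT/(1/r₁ − 1/r₂) = 4π × 60.2 × 197.5 / (1/0.752 − 1/0.784) = 2.75×10^6 W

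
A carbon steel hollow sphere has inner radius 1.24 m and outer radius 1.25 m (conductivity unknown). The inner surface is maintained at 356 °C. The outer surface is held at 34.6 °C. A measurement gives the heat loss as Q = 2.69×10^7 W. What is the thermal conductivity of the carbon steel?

ΣR = ΔT/Q = |356 − 34.6|/2.69×10^7 = 1.195×10^-5 K/W
(1/r₁−1/r₂)/(4πk) = 1.195×10^-5 ⇒ k = 0.006452/(4π·1.195×10^-5) = 43.0 W/m·K

k = 43.0 W/m·K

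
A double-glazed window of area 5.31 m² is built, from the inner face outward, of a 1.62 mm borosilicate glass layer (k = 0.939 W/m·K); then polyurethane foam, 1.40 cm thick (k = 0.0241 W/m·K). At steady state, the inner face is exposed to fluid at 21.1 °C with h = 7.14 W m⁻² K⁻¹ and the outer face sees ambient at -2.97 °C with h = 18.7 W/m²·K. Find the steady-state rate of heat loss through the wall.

Treat each layer as a resistance in series:
  R_conv,in = 1/(hA) = 1/(7.14·5.31) = 0.02638 K/W
  R_borosilicate glass = L/(kA) = 0.00162/(0.939·5.31) = 3.249×10^-4 K/W
  R_polyurethane foam = L/(kA) = 0.0140/(0.0241·5.31) = 0.1094 K/W
  R_conv,out = 1/(hA) = 1/(18.7·5.31) = 0.01007 K/W
ΣR = 0.02638 + 3.249×10^-4 + 0.1094 + 0.01007 = 0.1462 K/W
Q = ΔT/ΣR = (21.1 °C − -2.97 °C)/0.1462 = 165 W

Q = 165 W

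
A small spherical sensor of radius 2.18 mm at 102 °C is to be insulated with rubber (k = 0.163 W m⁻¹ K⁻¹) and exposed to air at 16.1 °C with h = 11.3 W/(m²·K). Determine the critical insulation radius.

r_cr = 2.88 cm

For a sphere, r_cr = 2k_ins/h = 2·0.163/11.3 = 0.0288 m = 2.88 cm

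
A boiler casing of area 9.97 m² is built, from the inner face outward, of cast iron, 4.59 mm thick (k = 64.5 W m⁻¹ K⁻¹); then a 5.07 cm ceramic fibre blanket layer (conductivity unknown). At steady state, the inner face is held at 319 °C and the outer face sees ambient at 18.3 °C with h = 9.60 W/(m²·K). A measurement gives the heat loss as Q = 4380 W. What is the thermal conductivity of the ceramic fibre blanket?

k = 0.0874 W/m·K

ΣR = ΔT/Q = |319 − 18.3|/4380 = 0.06865 K/W
Known resistances:
  R_cast iron = L/(kA) = 0.00459/(64.5·9.97) = 7.138×10^-6 K/W
  R_conv,out = 1/(hA) = 1/(9.60·9.97) = 0.01045 K/W
R_ceramic fibre blanket = ΣR − ΣR_known = 0.06865 − 0.01046 = 0.05819 K/W
L/(kA) = 0.05819 ⇒ k = 0.0507/(0.05819·9.97) = 0.0874 W/m·K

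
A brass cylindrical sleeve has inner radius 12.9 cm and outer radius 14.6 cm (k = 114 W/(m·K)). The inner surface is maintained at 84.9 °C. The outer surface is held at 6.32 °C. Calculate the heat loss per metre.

Q' = 4.55×10^5 W/m

Q' = 2πk·ΔT/ln(r₂/r₁) = 2π × 114 × 78.58 / ln(0.146/0.129) = 4.55×10^5 W/m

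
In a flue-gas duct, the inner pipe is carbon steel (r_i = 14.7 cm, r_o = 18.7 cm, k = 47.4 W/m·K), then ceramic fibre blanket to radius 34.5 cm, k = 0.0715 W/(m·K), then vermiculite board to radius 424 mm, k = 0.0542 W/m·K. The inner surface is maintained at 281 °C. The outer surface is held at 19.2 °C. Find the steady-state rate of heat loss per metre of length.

Q' = 133 W/m

Treat each layer as a resistance in series:
  R'_carbon steel = ln(0.187/0.147)/(2πk) = 0.2407/(2π·47.4) = 8.081×10^-4 m·K/W
  R'_ceramic fibre blanket = ln(0.345/0.187)/(2πk) = 0.6124/(2π·0.0715) = 1.363 m·K/W
  R'_vermiculite board = ln(0.424/0.345)/(2πk) = 0.2062/(2π·0.0542) = 0.6055 m·K/W
ΣR = 8.081×10^-4 + 1.363 + 0.6055 = 1.969 m·K/W
Q' = ΔT/ΣR = (281 °C − 19.2 °C)/1.969 = 133 W/m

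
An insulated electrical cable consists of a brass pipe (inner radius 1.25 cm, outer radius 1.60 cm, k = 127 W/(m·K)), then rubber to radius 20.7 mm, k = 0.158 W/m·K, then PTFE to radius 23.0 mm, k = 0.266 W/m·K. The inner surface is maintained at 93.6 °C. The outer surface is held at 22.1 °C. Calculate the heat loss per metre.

Resistance network (inner→outer):
  R'_brass = ln(0.0160/0.0125)/(2πk) = 0.2469/(2π·127) = 3.094×10^-4 m·K/W
  R'_rubber = ln(0.0207/0.0160)/(2πk) = 0.2575/(2π·0.158) = 0.2594 m·K/W
  R'_PTFE = ln(0.0230/0.0207)/(2πk) = 0.1054/(2π·0.266) = 0.06304 m·K/W
ΣR = 3.094×10^-4 + 0.2594 + 0.06304 = 0.3227 m·K/W
Q' = ΔT/ΣR = (93.6 °C − 22.1 °C)/0.3227 = 222 W/m

Q' = 222 W/m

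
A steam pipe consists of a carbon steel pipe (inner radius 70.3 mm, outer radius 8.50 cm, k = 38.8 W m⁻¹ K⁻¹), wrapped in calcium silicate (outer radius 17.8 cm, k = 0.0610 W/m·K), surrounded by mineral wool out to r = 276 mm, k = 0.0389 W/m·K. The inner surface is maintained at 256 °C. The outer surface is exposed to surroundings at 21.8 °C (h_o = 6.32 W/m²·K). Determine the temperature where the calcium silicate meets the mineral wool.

T = 138 °C

Resistance network (inner→outer):
  R'_carbon steel = ln(0.0850/0.0703)/(2πk) = 0.1899/(2π·38.8) = 7.789×10^-4 m·K/W
  R'_calcium silicate = ln(0.178/0.0850)/(2πk) = 0.7391/(2π·0.0610) = 1.928 m·K/W
  R'_mineral wool = ln(0.276/0.178)/(2πk) = 0.4386/(2π·0.0389) = 1.795 m·K/W
  R'_conv,out = 1/(2πr h) = 1/(2π·0.276·6.32) = 0.09124 m·K/W
ΣR = 7.789×10^-4 + 1.928 + 1.795 + 0.09124 = 3.815 m·K/W
Q' = ΔT/ΣR = (256 °C − 21.8 °C)/3.815 = 61.39 W/m
From the inner boundary to the calcium silicate/mineral wool interface, ΣR_partial = 1.929 m·K/W.
T_interface = T_in − Q'·ΣR_partial = 256 °C − (61.39)(1.929) = 138 °C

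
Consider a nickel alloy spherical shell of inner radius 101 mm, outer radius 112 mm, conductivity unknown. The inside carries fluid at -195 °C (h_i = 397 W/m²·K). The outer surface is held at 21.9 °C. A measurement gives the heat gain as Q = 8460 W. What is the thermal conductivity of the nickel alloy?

ΣR = ΔT/Q = |-195 − 21.9|/8460 = 0.02564 K/W
Known resistances:
  R_conv,in = 1/(4πr²h) = 1/(4π·0.101²·397) = 0.01965 K/W
R_nickel alloy = ΣR − ΣR_known = 0.02564 − 0.01965 = 0.005990 K/W
(1/r₁−1/r₂)/(4πk) = 0.005990 ⇒ k = 0.9724/(4π·0.005990) = 12.9 W/m·K

k = 12.9 W/m·K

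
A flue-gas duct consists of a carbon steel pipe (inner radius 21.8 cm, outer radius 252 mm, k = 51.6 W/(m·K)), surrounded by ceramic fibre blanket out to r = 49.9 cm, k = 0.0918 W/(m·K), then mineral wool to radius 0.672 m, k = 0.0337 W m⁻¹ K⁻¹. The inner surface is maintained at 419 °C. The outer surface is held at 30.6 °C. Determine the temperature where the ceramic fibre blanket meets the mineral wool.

T = 241 °C

Resistance network (inner→outer):
  R'_carbon steel = ln(0.252/0.218)/(2πk) = 0.1449/(2π·51.6) = 4.470×10^-4 m·K/W
  R'_ceramic fibre blanket = ln(0.499/0.252)/(2πk) = 0.6832/(2π·0.0918) = 1.184 m·K/W
  R'_mineral wool = ln(0.672/0.499)/(2πk) = 0.2977/(2π·0.0337) = 1.406 m·K/W
ΣR = 4.470×10^-4 + 1.184 + 1.406 = 2.590 m·K/W
Q' = ΔT/ΣR = (419 °C − 30.6 °C)/2.590 = 150.0 W/m
From the inner boundary to the ceramic fibre blanket/mineral wool interface, ΣR_partial = 1.184 m·K/W.
T_interface = T_in − Q'·ΣR_partial = 419 °C − (150.0)(1.184) = 241 °C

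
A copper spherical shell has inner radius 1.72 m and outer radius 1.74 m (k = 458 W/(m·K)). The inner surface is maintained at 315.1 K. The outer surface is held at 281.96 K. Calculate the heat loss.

Q = 28500 kW

Q = 4πk·ΔT/(1/r₁ − 1/r₂) = 4π × 458 × 33.14 / (1/1.72 − 1/1.74) = 2.85×10^7 W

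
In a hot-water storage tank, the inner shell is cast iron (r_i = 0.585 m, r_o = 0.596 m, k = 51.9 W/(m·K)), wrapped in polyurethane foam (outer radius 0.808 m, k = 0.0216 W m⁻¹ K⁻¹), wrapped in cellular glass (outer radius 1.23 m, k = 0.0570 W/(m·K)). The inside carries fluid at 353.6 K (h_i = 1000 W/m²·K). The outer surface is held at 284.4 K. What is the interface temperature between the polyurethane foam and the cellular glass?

T = 302.9 K

Treat each layer as a resistance in series:
  R_conv,in = 1/(4πr²h) = 1/(4π·0.585²·1000) = 2.325×10^-4 K/W
  R_cast iron = (1/0.585 − 1/0.596)/(4πk) = 0.03155/(4π·51.9) = 4.837×10^-5 K/W
  R_polyurethane foam = (1/0.596 − 1/0.808)/(4πk) = 0.4402/(4π·0.0216) = 1.622 K/W
  R_cellular glass = (1/0.808 − 1/1.23)/(4πk) = 0.4246/(4π·0.0570) = 0.5928 K/W
ΣR = 2.325×10^-4 + 4.837×10^-5 + 1.622 + 0.5928 = 2.215 K/W
Q = ΔT/ΣR = (353.6 K − 284.4 K)/2.215 = 31.24 W
From the inner boundary to the polyurethane foam/cellular glass interface, ΣR_partial = 1.622 K/W.
T_interface = T_in − Q·ΣR_partial = 353.6 K − (31.24)(1.622) = 302.9 K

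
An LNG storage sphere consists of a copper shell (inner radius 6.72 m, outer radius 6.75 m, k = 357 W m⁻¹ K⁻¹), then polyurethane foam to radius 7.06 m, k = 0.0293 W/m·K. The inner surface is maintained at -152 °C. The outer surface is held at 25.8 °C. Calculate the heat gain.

Q = 10.1 kW

Series thermal resistances, inner to outer:
  R_copper = (1/6.72 − 1/6.75)/(4πk) = 6.614×10^-4/(4π·357) = 1.474×10^-7 K/W
  R_polyurethane foam = (1/6.75 − 1/7.06)/(4πk) = 0.006505/(4π·0.0293) = 0.01767 K/W
ΣR = 1.474×10^-7 + 0.01767 = 0.01767 K/W
Q = ΔT/ΣR = (-152 °C − 25.8 °C)/0.01767 = -10100 W
(Negative Q ⇒ heat flows inward; heat gain = 10100 W.)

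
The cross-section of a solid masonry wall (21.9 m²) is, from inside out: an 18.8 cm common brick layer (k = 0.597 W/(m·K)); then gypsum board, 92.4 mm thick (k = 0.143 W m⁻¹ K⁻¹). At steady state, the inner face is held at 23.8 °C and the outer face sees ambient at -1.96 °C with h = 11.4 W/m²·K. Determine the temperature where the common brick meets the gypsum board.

Treat each layer as a resistance in series:
  R_common brick = L/(kA) = 0.188/(0.597·21.9) = 0.01438 K/W
  R_gypsum board = L/(kA) = 0.0924/(0.143·21.9) = 0.02950 K/W
  R_conv,out = 1/(hA) = 1/(11.4·21.9) = 0.004005 K/W
ΣR = 0.01438 + 0.02950 + 0.004005 = 0.04788 K/W
Q = ΔT/ΣR = (23.8 °C − -1.96 °C)/0.04788 = 538.0 W
From the inner boundary to the common brick/gypsum board interface, ΣR_partial = 0.01438 K/W.
T_interface = T_in − Q·ΣR_partial = 23.8 °C − (538.0)(0.01438) = 16.1 °C

T = 16.1 °C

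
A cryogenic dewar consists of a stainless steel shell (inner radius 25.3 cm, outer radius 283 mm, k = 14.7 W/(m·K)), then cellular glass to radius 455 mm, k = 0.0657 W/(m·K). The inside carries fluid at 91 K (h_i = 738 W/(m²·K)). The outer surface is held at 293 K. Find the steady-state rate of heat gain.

Series thermal resistances, inner to outer:
  R_conv,in = 1/(4πr²h) = 1/(4π·0.253²·738) = 0.001685 K/W
  R_stainless steel = (1/0.253 − 1/0.283)/(4πk) = 0.4190/(4π·14.7) = 0.002268 K/W
  R_cellular glass = (1/0.283 − 1/0.455)/(4πk) = 1.336/(4π·0.0657) = 1.618 K/W
ΣR = 0.001685 + 0.002268 + 1.618 = 1.622 K/W
Q = ΔT/ΣR = (91 K − 293 K)/1.622 = -125 W
(Negative Q ⇒ heat flows inward; heat gain = 125 W.)

Q = 125 W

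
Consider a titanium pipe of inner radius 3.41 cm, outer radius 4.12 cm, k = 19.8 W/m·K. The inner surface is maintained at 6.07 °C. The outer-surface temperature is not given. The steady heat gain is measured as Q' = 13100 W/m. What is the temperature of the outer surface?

T_out = 26.0 °C

Series resistances:
  R'_titanium = ln(0.0412/0.0341)/(2πk) = 0.1891/(2π·19.8) = 0.001520 m·K/W
ΣR = 0.001520 m·K/W
ΔT = Q'·ΣR = 13100 × 0.001520 = 19.91 K
Heat flows inward, so T_out = T_in + ΔT = 6.07 + 19.91 = 26.0 °C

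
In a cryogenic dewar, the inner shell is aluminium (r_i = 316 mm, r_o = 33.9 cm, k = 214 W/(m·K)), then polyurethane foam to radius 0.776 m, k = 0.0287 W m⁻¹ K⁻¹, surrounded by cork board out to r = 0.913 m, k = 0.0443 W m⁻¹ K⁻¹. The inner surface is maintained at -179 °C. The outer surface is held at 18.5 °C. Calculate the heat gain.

Q = 39.9 W

Series thermal resistances, inner to outer:
  R_aluminium = (1/0.316 − 1/0.339)/(4πk) = 0.2147/(4π·214) = 7.984×10^-5 K/W
  R_polyurethane foam = (1/0.339 − 1/0.776)/(4πk) = 1.661/(4π·0.0287) = 4.606 K/W
  R_cork board = (1/0.776 − 1/0.913)/(4πk) = 0.1934/(4π·0.0443) = 0.3474 K/W
ΣR = 7.984×10^-5 + 4.606 + 0.3474 = 4.953 K/W
Q = ΔT/ΣR = (-179 °C − 18.5 °C)/4.953 = -39.9 W
(Negative Q ⇒ heat flows inward; heat gain = 39.9 W.)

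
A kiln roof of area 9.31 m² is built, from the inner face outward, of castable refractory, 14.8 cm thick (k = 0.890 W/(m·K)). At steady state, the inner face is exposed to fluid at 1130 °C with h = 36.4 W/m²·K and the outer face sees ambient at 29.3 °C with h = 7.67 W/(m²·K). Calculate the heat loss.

Treat each layer as a resistance in series:
  R_conv,in = 1/(hA) = 1/(36.4·9.31) = 0.002951 K/W
  R_castable refractory = L/(kA) = 0.148/(0.890·9.31) = 0.01786 K/W
  R_conv,out = 1/(hA) = 1/(7.67·9.31) = 0.01400 K/W
ΣR = 0.002951 + 0.01786 + 0.01400 = 0.03481 K/W
Q = ΔT/ΣR = (1130 °C − 29.3 °C)/0.03481 = 31600 W

Q = 31.6 kW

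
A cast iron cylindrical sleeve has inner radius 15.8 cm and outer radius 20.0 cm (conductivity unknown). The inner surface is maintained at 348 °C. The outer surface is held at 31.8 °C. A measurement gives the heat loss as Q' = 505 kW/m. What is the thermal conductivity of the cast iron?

k = 59.9 W/m·K

ΣR = ΔT/Q' = |348 − 31.8|/5.05×10^5 = 6.261×10^-4 m·K/W
ln(r₂/r₁)/(2πk) = 6.261×10^-4 ⇒ k = 0.2357/(2π·6.261×10^-4) = 59.9 W/m·K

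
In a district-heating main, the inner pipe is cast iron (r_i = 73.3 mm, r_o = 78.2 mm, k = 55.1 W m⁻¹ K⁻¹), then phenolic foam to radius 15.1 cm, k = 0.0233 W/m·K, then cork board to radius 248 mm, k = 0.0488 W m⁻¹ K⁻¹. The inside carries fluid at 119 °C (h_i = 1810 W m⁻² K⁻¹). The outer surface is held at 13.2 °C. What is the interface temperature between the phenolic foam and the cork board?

T = 41.2 °C

Resistance network (inner→outer):
  R'_conv,in = 1/(2πr h) = 1/(2π·0.0733·1810) = 0.001200 m·K/W
  R'_cast iron = ln(0.0782/0.0733)/(2πk) = 0.06471/(2π·55.1) = 1.869×10^-4 m·K/W
  R'_phenolic foam = ln(0.151/0.0782)/(2πk) = 0.6580/(2π·0.0233) = 4.495 m·K/W
  R'_cork board = ln(0.248/0.151)/(2πk) = 0.4961/(2π·0.0488) = 1.618 m·K/W
ΣR = 0.001200 + 1.869×10^-4 + 4.495 + 1.618 = 6.114 m·K/W
Q' = ΔT/ΣR = (119 °C − 13.2 °C)/6.114 = 17.30 W/m
From the inner boundary to the phenolic foam/cork board interface, ΣR_partial = 4.496 m·K/W.
T_interface = T_in − Q'·ΣR_partial = 119 °C − (17.30)(4.496) = 41.2 °C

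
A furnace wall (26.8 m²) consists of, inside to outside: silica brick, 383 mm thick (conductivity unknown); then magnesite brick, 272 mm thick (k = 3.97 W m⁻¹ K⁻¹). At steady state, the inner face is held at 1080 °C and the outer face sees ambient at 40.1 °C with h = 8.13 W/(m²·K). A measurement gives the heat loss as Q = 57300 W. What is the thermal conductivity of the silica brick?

k = 1.30 W/m·K

ΣR = ΔT/Q = |1080 − 40.1|/57300 = 0.01815 K/W
Known resistances:
  R_magnesite brick = L/(kA) = 0.272/(3.97·26.8) = 0.002556 K/W
  R_conv,out = 1/(hA) = 1/(8.13·26.8) = 0.004590 K/W
R_silica brick = ΣR − ΣR_known = 0.01815 − 0.007146 = 0.01100 K/W
L/(kA) = 0.01100 ⇒ k = 0.383/(0.01100·26.8) = 1.30 W/m·K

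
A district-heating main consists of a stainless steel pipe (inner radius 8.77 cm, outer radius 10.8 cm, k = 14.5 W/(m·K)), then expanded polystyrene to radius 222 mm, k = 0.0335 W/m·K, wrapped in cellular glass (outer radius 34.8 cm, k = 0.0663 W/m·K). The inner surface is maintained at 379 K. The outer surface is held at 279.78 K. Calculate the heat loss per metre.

Q' = 22.0 W/m

Resistance network (inner→outer):
  R'_stainless steel = ln(0.108/0.0877)/(2πk) = 0.2082/(2π·14.5) = 0.002285 m·K/W
  R'_expanded polystyrene = ln(0.222/0.108)/(2πk) = 0.7205/(2π·0.0335) = 3.423 m·K/W
  R'_cellular glass = ln(0.348/0.222)/(2πk) = 0.4495/(2π·0.0663) = 1.079 m·K/W
ΣR = 0.002285 + 3.423 + 1.079 = 4.504 m·K/W
Q' = ΔT/ΣR = (379 K − 279.78 K)/4.504 = 22.0 W/m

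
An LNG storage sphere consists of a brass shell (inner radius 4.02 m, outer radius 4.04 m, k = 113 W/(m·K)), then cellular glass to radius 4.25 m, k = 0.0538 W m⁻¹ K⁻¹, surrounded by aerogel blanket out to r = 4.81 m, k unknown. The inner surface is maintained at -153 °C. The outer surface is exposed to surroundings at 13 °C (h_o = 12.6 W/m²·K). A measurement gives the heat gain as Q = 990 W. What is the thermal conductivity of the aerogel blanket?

ΣR = ΔT/Q = |-153 − 13|/990 = 0.1677 K/W
Known resistances:
  R_brass = (1/4.02 − 1/4.04)/(4πk) = 0.001231/(4π·113) = 8.672×10^-7 K/W
  R_cellular glass = (1/4.04 − 1/4.25)/(4πk) = 0.01223/(4π·0.0538) = 0.01809 K/W
  R_conv,out = 1/(4πr²h) = 1/(4π·4.81²·12.6) = 2.730×10^-4 K/W
R_aerogel blanket = ΣR − ΣR_known = 0.1677 − 0.01836 = 0.1493 K/W
(1/r₁−1/r₂)/(4πk) = 0.1493 ⇒ k = 0.02739/(4π·0.1493) = 0.0146 W/m·K

k = 0.0146 W/m·K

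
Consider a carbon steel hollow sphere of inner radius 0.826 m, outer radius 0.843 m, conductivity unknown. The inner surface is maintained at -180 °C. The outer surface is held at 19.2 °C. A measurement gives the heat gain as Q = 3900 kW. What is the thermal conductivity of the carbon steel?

ΣR = ΔT/Q = |-180 − 19.2|/3.90×10^6 = 5.108×10^-5 K/W
(1/r₁−1/r₂)/(4πk) = 5.108×10^-5 ⇒ k = 0.02441/(4π·5.108×10^-5) = 38.0 W/m·K

k = 38.0 W/m·K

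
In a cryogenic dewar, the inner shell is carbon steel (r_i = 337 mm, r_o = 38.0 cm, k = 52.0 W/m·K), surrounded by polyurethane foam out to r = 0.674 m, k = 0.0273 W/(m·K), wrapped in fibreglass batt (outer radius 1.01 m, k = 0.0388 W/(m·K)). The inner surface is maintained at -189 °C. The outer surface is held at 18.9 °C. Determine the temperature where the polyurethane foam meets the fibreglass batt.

Resistance network (inner→outer):
  R_carbon steel = (1/0.337 − 1/0.380)/(4πk) = 0.3358/(4π·52.0) = 5.139×10^-4 K/W
  R_polyurethane foam = (1/0.380 − 1/0.674)/(4πk) = 1.148/(4π·0.0273) = 3.346 K/W
  R_fibreglass batt = (1/0.674 − 1/1.01)/(4πk) = 0.4936/(4π·0.0388) = 1.012 K/W
ΣR = 5.139×10^-4 + 3.346 + 1.012 = 4.359 K/W
Q = ΔT/ΣR = (-189 °C − 18.9 °C)/4.359 = -47.69 W
From the inner boundary to the polyurethane foam/fibreglass batt interface, ΣR_partial = 3.347 K/W.
T_interface = T_in − Q·ΣR_partial = -189 °C − (-47.69)(3.347) = -29.4 °C

T = -29.4 °C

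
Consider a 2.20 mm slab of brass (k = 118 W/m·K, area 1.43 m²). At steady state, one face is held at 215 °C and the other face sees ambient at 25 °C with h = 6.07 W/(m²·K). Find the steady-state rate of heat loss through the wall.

Resistance network (inner→outer):
  R_brass = L/(kA) = 0.00220/(118·1.43) = 1.304×10^-5 K/W
  R_conv,out = 1/(hA) = 1/(6.07·1.43) = 0.1152 K/W
ΣR = 1.304×10^-5 + 0.1152 = 0.1152 K/W
Q = ΔT/ΣR = (215 °C − 25 °C)/0.1152 = 1650 W

Q = 1650 W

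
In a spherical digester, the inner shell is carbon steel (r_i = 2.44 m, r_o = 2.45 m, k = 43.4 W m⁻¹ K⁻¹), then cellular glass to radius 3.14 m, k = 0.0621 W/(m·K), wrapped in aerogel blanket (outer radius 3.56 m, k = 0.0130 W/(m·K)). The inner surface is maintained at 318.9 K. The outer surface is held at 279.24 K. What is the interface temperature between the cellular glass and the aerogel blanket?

Resistance network (inner→outer):
  R_carbon steel = (1/2.44 − 1/2.45)/(4πk) = 0.001673/(4π·43.4) = 3.067×10^-6 K/W
  R_cellular glass = (1/2.45 − 1/3.14)/(4πk) = 0.08969/(4π·0.0621) = 0.1149 K/W
  R_aerogel blanket = (1/3.14 − 1/3.56)/(4πk) = 0.03757/(4π·0.0130) = 0.2300 K/W
ΣR = 3.067×10^-6 + 0.1149 + 0.2300 = 0.3449 K/W
Q = ΔT/ΣR = (318.9 K − 279.24 K)/0.3449 = 115.0 W
From the inner boundary to the cellular glass/aerogel blanket interface, ΣR_partial = 0.1149 K/W.
T_interface = T_in − Q·ΣR_partial = 318.9 K − (115.0)(0.1149) = 305.7 K

T = 305.7 K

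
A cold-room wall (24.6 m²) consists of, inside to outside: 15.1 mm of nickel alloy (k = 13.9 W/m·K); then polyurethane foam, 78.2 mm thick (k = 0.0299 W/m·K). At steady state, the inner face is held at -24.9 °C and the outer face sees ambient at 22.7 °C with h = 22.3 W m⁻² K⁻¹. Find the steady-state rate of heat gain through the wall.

Treat each layer as a resistance in series:
  R_nickel alloy = L/(kA) = 0.0151/(13.9·24.6) = 4.416×10^-5 K/W
  R_polyurethane foam = L/(kA) = 0.0782/(0.0299·24.6) = 0.1063 K/W
  R_conv,out = 1/(hA) = 1/(22.3·24.6) = 0.001823 K/W
ΣR = 4.416×10^-5 + 0.1063 + 0.001823 = 0.1082 K/W
Q = ΔT/ΣR = (-24.9 °C − 22.7 °C)/0.1082 = -440 W
(Negative Q ⇒ heat flows inward; heat gain = 440 W.)

Q = 440 W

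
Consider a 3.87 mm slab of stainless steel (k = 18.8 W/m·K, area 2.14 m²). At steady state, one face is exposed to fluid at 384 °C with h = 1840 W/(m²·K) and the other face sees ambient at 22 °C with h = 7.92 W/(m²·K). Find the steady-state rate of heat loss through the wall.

Resistance network (inner→outer):
  R_conv,in = 1/(hA) = 1/(1840·2.14) = 2.540×10^-4 K/W
  R_stainless steel = L/(kA) = 0.00387/(18.8·2.14) = 9.619×10^-5 K/W
  R_conv,out = 1/(hA) = 1/(7.92·2.14) = 0.05900 K/W
ΣR = 2.540×10^-4 + 9.619×10^-5 + 0.05900 = 0.05935 K/W
Q = ΔT/ΣR = (384 °C − 22 °C)/0.05935 = 6100 W

Q = 6100 W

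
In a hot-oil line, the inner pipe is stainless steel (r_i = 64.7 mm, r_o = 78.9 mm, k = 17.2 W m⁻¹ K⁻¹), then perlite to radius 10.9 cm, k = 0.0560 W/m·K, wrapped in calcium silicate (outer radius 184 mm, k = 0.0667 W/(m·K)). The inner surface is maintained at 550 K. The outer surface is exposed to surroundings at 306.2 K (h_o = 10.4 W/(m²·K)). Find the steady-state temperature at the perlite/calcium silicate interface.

Series thermal resistances, inner to outer:
  R'_stainless steel = ln(0.0789/0.0647)/(2πk) = 0.1984/(2π·17.2) = 0.001836 m·K/W
  R'_perlite = ln(0.109/0.0789)/(2πk) = 0.3232/(2π·0.0560) = 0.9185 m·K/W
  R'_calcium silicate = ln(0.184/0.109)/(2πk) = 0.5236/(2π·0.0667) = 1.249 m·K/W
  R'_conv,out = 1/(2πr h) = 1/(2π·0.184·10.4) = 0.08317 m·K/W
ΣR = 0.001836 + 0.9185 + 1.249 + 0.08317 = 2.253 m·K/W
Q' = ΔT/ΣR = (550 K − 306.2 K)/2.253 = 108.2 W/m
From the inner boundary to the perlite/calcium silicate interface, ΣR_partial = 0.9203 m·K/W.
T_interface = T_in − Q'·ΣR_partial = 550 K − (108.2)(0.9203) = 450 K

T = 450 K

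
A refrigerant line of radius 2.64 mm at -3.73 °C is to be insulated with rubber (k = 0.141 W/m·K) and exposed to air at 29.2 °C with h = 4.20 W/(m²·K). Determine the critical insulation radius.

r_cr = 3.36 cm

For a cylinder, r_cr = k_ins/h = 0.141/4.20 = 0.0336 m = 3.36 cm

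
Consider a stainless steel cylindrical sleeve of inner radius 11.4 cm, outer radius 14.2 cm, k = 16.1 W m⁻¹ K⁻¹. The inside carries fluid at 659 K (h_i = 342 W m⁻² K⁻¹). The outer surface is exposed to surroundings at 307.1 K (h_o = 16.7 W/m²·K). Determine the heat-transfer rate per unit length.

Series thermal resistances, inner to outer:
  R'_conv,in = 1/(2πr h) = 1/(2π·0.114·342) = 0.004082 m·K/W
  R'_stainless steel = ln(0.142/0.114)/(2πk) = 0.2196/(2π·16.1) = 0.002171 m·K/W
  R'_conv,out = 1/(2πr h) = 1/(2π·0.142·16.7) = 0.06711 m·K/W
ΣR = 0.004082 + 0.002171 + 0.06711 = 0.07336 m·K/W
Q' = ΔT/ΣR = (659 K − 307.1 K)/0.07336 = 4800 W/m

Q' = 4.80 kW/m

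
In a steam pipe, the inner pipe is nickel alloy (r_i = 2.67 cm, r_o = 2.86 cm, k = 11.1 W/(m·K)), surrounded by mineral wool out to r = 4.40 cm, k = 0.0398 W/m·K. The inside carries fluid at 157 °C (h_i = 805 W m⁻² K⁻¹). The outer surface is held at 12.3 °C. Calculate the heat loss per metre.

Treat each layer as a resistance in series:
  R'_conv,in = 1/(2πr h) = 1/(2π·0.0267·805) = 0.007405 m·K/W
  R'_nickel alloy = ln(0.0286/0.0267)/(2πk) = 0.06874/(2π·11.1) = 9.857×10^-4 m·K/W
  R'_mineral wool = ln(0.0440/0.0286)/(2πk) = 0.4308/(2π·0.0398) = 1.723 m·K/W
ΣR = 0.007405 + 9.857×10^-4 + 1.723 = 1.731 m·K/W
Q' = ΔT/ΣR = (157 °C − 12.3 °C)/1.731 = 83.6 W/m

Q' = 83.6 W/m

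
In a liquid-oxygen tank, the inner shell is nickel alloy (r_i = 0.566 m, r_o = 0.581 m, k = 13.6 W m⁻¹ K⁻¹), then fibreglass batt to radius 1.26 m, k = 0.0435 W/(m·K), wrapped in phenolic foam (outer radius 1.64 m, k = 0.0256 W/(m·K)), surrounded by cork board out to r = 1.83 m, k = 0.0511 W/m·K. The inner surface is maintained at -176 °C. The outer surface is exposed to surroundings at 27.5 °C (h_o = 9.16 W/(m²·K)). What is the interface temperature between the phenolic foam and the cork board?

Treat each layer as a resistance in series:
  R_nickel alloy = (1/0.566 − 1/0.581)/(4πk) = 0.04561/(4π·13.6) = 2.669×10^-4 K/W
  R_fibreglass batt = (1/0.581 − 1/1.26)/(4πk) = 0.9275/(4π·0.0435) = 1.697 K/W
  R_phenolic foam = (1/1.26 − 1/1.64)/(4πk) = 0.1839/(4π·0.0256) = 0.5716 K/W
  R_cork board = (1/1.64 − 1/1.83)/(4πk) = 0.06331/(4π·0.0511) = 0.09859 K/W
  R_conv,out = 1/(4πr²h) = 1/(4π·1.83²·9.16) = 0.002594 K/W
ΣR = 2.669×10^-4 + 1.697 + 0.5716 + 0.09859 + 0.002594 = 2.370 K/W
Q = ΔT/ΣR = (-176 °C − 27.5 °C)/2.370 = -85.86 W
From the inner boundary to the phenolic foam/cork board interface, ΣR_partial = 2.269 K/W.
T_interface = T_in − Q·ΣR_partial = -176 °C − (-85.86)(2.269) = 18.8 °C

T = 18.8 °C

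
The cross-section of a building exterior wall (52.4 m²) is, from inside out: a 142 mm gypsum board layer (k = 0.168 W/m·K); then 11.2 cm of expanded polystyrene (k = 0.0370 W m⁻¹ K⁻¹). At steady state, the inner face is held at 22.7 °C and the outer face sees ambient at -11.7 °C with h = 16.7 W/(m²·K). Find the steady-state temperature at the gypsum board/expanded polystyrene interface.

Series thermal resistances, inner to outer:
  R_gypsum board = L/(kA) = 0.142/(0.168·52.4) = 0.01613 K/W
  R_expanded polystyrene = L/(kA) = 0.112/(0.0370·52.4) = 0.05777 K/W
  R_conv,out = 1/(hA) = 1/(16.7·52.4) = 0.001143 K/W
ΣR = 0.01613 + 0.05777 + 0.001143 = 0.07504 K/W
Q = ΔT/ΣR = (22.7 °C − -11.7 °C)/0.07504 = 458.4 W
From the inner boundary to the gypsum board/expanded polystyrene interface, ΣR_partial = 0.01613 K/W.
T_interface = T_in − Q·ΣR_partial = 22.7 °C − (458.4)(0.01613) = 15.3 °C

T = 15.3 °C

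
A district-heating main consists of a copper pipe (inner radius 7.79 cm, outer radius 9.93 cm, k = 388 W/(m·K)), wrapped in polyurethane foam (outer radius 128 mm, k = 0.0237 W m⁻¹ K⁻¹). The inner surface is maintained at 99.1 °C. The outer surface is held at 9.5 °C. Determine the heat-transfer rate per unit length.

Treat each layer as a resistance in series:
  R'_copper = ln(0.0993/0.0779)/(2πk) = 0.2427/(2π·388) = 9.956×10^-5 m·K/W
  R'_polyurethane foam = ln(0.128/0.0993)/(2πk) = 0.2539/(2π·0.0237) = 1.705 m·K/W
ΣR = 9.956×10^-5 + 1.705 = 1.705 m·K/W
Q' = ΔT/ΣR = (99.1 °C − 9.5 °C)/1.705 = 52.6 W/m

Q' = 52.6 W/m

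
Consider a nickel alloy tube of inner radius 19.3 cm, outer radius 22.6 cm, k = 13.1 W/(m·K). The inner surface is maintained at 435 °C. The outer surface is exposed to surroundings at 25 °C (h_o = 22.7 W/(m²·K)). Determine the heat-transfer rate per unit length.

Series thermal resistances, inner to outer:
  R'_nickel alloy = ln(0.226/0.193)/(2πk) = 0.1578/(2π·13.1) = 0.001918 m·K/W
  R'_conv,out = 1/(2πr h) = 1/(2π·0.226·22.7) = 0.03102 m·K/W
ΣR = 0.001918 + 0.03102 = 0.03294 m·K/W
Q' = ΔT/ΣR = (435 °C − 25 °C)/0.03294 = 12400 W/m

Q' = 12400 W/m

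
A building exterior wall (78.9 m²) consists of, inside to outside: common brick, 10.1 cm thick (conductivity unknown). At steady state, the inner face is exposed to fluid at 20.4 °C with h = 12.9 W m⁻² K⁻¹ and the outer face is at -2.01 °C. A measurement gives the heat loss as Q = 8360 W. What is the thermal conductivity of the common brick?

k = 0.754 W/m·K

ΣR = ΔT/Q = |20.4 − -2.01|/8360 = 0.002681 K/W
Known resistances:
  R_conv,in = 1/(hA) = 1/(12.9·78.9) = 9.825×10^-4 K/W
R_common brick = ΣR − ΣR_known = 0.002681 − 9.825×10^-4 = 0.001698 K/W
L/(kA) = 0.001698 ⇒ k = 0.101/(0.001698·78.9) = 0.754 W/m·K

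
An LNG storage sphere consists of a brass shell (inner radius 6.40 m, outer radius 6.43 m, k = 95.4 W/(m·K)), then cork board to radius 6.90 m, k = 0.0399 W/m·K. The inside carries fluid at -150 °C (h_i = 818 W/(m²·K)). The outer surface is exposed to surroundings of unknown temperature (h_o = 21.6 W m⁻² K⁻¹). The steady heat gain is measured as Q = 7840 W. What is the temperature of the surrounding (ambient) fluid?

Sum the resistances:
  R_conv,in = 1/(4πr²h) = 1/(4π·6.40²·818) = 2.375×10^-6 K/W
  R_brass = (1/6.40 − 1/6.43)/(4πk) = 7.290×10^-4/(4π·95.4) = 6.081×10^-7 K/W
  R_cork board = (1/6.43 − 1/6.90)/(4πk) = 0.01059/(4π·0.0399) = 0.02113 K/W
  R_conv,out = 1/(4πr²h) = 1/(4π·6.90²·21.6) = 7.738×10^-5 K/W
ΣR = 0.02121 K/W
ΔT = Q·ΣR = 7840 × 0.02121 = 166.3 K
Heat flows inward, so T_out = T_in + ΔT = -150 + 166.3 = 16.3 °C

T_out = 16.3 °C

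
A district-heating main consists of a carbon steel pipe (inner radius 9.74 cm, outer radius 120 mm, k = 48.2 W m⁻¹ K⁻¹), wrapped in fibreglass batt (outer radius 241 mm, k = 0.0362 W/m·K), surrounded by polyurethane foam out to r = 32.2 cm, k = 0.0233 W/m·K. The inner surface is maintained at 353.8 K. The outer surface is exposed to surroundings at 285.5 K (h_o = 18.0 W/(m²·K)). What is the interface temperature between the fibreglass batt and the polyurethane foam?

T = 312.5 K

Resistance network (inner→outer):
  R'_carbon steel = ln(0.120/0.0974)/(2πk) = 0.2087/(2π·48.2) = 6.890×10^-4 m·K/W
  R'_fibreglass batt = ln(0.241/0.120)/(2πk) = 0.6973/(2π·0.0362) = 3.066 m·K/W
  R'_polyurethane foam = ln(0.322/0.241)/(2πk) = 0.2898/(2π·0.0233) = 1.979 m·K/W
  R'_conv,out = 1/(2πr h) = 1/(2π·0.322·18.0) = 0.02746 m·K/W
ΣR = 6.890×10^-4 + 3.066 + 1.979 + 0.02746 = 5.073 m·K/W
Q' = ΔT/ΣR = (353.8 K − 285.5 K)/5.073 = 13.46 W/m
From the inner boundary to the fibreglass batt/polyurethane foam interface, ΣR_partial = 3.067 m·K/W.
T_interface = T_in − Q'·ΣR_partial = 353.8 K − (13.46)(3.067) = 312.5 K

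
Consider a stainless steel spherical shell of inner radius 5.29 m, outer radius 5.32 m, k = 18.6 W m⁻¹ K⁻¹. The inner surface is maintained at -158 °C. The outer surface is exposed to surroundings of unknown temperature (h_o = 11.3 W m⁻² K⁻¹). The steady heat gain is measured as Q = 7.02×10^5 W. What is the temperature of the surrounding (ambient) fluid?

T_out = 19.9 °C

Sum the resistances:
  R_stainless steel = (1/5.29 − 1/5.32)/(4πk) = 0.001066/(4π·18.6) = 4.561×10^-6 K/W
  R_conv,out = 1/(4πr²h) = 1/(4π·5.32²·11.3) = 2.488×10^-4 K/W
ΣR = 2.534×10^-4 K/W
ΔT = Q·ΣR = 7.02×10^5 × 2.534×10^-4 = 177.9 K
Heat flows inward, so T_out = T_in + ΔT = -158 + 177.9 = 19.9 °C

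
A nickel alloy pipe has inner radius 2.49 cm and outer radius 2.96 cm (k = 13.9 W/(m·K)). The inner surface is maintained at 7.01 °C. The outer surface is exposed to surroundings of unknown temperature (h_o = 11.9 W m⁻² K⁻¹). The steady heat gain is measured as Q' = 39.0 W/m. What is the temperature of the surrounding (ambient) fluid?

Series resistances:
  R'_nickel alloy = ln(0.0296/0.0249)/(2πk) = 0.1729/(2π·13.9) = 0.001980 m·K/W
  R'_conv,out = 1/(2πr h) = 1/(2π·0.0296·11.9) = 0.4518 m·K/W
ΣR = 0.4538 m·K/W
ΔT = Q'·ΣR = 39.0 × 0.4538 = 17.70 K
Heat flows inward, so T_out = T_in + ΔT = 7.01 + 17.70 = 24.7 °C

T_out = 24.7 °C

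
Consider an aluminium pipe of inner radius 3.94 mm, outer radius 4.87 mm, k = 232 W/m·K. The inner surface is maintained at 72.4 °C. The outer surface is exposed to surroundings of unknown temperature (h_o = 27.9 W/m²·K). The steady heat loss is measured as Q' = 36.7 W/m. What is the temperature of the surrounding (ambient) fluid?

Series resistances:
  R'_aluminium = ln(0.00487/0.00394)/(2πk) = 0.2119/(2π·232) = 1.454×10^-4 m·K/W
  R'_conv,out = 1/(2πr h) = 1/(2π·0.00487·27.9) = 1.171 m·K/W
ΣR = 1.171 m·K/W
ΔT = Q'·ΣR = 36.7 × 1.171 = 42.98 K
Heat flows outward, so T_out = T_in − ΔT = 72.4 − 42.98 = 29.4 °C

T_out = 29.4 °C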